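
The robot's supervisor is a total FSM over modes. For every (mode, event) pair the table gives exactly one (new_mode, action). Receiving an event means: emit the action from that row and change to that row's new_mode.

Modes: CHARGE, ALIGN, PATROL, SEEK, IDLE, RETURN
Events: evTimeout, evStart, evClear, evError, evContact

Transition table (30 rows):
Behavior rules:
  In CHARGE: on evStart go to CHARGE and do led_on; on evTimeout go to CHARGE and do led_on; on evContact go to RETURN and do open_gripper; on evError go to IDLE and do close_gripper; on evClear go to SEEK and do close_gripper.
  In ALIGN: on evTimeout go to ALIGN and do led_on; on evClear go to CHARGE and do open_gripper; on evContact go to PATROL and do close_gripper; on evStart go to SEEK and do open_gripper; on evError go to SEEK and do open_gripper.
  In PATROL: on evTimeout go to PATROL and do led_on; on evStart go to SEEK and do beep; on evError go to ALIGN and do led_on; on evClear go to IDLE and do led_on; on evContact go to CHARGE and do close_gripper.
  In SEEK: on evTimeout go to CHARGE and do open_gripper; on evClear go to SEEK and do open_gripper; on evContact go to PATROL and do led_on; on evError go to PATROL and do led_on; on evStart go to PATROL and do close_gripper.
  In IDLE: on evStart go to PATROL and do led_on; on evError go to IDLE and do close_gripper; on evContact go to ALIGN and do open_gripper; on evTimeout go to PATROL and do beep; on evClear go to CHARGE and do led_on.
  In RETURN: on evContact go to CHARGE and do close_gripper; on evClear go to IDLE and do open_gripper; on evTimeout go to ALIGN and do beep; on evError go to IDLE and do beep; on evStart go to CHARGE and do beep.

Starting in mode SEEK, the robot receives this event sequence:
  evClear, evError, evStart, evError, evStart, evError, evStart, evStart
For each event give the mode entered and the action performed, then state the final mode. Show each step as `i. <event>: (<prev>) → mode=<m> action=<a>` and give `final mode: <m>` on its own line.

final mode: PATROL

1. evClear: (SEEK) → mode=SEEK action=open_gripper
2. evError: (SEEK) → mode=PATROL action=led_on
3. evStart: (PATROL) → mode=SEEK action=beep
4. evError: (SEEK) → mode=PATROL action=led_on
5. evStart: (PATROL) → mode=SEEK action=beep
6. evError: (SEEK) → mode=PATROL action=led_on
7. evStart: (PATROL) → mode=SEEK action=beep
8. evStart: (SEEK) → mode=PATROL action=close_gripper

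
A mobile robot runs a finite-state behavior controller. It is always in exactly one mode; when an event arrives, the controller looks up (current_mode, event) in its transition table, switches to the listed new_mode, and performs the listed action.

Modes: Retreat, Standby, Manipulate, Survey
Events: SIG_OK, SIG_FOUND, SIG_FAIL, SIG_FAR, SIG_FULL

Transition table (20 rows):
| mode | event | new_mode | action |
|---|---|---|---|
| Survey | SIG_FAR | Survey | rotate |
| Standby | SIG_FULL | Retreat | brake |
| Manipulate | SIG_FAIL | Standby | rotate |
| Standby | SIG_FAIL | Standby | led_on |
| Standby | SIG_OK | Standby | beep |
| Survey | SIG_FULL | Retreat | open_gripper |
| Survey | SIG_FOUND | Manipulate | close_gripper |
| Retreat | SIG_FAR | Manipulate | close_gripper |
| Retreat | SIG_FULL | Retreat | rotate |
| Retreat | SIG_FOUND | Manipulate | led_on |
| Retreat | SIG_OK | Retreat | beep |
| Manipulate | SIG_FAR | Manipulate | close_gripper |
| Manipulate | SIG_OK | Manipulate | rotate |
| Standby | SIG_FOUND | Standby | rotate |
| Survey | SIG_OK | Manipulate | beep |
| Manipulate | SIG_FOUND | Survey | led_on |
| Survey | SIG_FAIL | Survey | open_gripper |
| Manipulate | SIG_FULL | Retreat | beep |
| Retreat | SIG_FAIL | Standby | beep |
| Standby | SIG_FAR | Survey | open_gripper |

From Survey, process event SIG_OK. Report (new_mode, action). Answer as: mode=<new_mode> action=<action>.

current mode = Survey; filter table to that mode:
  (Survey, SIG_FAR) → (Survey, rotate)
  (Survey, SIG_FULL) → (Retreat, open_gripper)
  (Survey, SIG_FOUND) → (Manipulate, close_gripper)
  (Survey, SIG_OK) → (Manipulate, beep)  ← event matches
  (Survey, SIG_FAIL) → (Survey, open_gripper)
event = SIG_OK selects (Manipulate, beep)

mode=Manipulate action=beep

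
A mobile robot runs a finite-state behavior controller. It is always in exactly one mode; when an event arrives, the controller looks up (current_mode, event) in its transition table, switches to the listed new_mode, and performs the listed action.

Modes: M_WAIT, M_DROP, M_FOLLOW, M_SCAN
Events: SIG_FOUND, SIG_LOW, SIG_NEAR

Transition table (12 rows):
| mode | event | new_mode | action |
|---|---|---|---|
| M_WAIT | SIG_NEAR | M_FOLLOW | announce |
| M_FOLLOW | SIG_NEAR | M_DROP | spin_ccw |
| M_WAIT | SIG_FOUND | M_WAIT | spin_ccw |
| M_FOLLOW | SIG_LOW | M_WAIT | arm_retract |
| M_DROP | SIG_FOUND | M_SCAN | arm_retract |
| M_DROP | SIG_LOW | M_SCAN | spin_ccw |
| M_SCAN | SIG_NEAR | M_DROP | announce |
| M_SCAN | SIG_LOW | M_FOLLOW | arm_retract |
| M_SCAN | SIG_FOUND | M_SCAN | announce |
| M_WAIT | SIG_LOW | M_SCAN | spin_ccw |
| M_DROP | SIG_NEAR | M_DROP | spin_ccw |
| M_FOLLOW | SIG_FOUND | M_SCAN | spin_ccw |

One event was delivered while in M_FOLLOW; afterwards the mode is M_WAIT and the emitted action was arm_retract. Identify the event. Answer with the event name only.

try SIG_FOUND: (M_FOLLOW, SIG_FOUND) → (M_SCAN, spin_ccw)
try SIG_LOW: (M_FOLLOW, SIG_LOW) → (M_WAIT, arm_retract)  ← matches
try SIG_NEAR: (M_FOLLOW, SIG_NEAR) → (M_DROP, spin_ccw)

SIG_LOW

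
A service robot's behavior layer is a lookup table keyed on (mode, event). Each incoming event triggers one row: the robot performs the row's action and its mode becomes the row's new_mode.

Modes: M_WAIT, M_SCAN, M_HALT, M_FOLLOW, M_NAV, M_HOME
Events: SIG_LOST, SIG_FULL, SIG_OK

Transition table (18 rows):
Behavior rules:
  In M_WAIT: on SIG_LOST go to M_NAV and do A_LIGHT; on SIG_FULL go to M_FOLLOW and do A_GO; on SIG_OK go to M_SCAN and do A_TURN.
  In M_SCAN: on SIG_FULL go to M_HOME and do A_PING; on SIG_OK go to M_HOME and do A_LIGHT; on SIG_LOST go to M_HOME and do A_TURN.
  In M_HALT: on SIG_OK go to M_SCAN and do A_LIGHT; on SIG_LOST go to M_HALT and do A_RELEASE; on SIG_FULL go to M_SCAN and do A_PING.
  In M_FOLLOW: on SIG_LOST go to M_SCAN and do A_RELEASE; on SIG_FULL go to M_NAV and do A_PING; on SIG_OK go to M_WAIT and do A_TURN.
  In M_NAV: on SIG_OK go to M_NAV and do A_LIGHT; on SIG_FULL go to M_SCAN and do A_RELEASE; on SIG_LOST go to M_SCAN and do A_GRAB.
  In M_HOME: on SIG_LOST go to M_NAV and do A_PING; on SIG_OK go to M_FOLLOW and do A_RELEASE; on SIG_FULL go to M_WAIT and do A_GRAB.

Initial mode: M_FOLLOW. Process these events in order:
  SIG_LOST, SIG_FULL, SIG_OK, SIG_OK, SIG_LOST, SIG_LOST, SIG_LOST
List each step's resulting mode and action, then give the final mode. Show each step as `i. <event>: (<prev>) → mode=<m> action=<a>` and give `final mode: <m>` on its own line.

final mode: M_HOME

1. SIG_LOST: (M_FOLLOW) → mode=M_SCAN action=A_RELEASE
2. SIG_FULL: (M_SCAN) → mode=M_HOME action=A_PING
3. SIG_OK: (M_HOME) → mode=M_FOLLOW action=A_RELEASE
4. SIG_OK: (M_FOLLOW) → mode=M_WAIT action=A_TURN
5. SIG_LOST: (M_WAIT) → mode=M_NAV action=A_LIGHT
6. SIG_LOST: (M_NAV) → mode=M_SCAN action=A_GRAB
7. SIG_LOST: (M_SCAN) → mode=M_HOME action=A_TURN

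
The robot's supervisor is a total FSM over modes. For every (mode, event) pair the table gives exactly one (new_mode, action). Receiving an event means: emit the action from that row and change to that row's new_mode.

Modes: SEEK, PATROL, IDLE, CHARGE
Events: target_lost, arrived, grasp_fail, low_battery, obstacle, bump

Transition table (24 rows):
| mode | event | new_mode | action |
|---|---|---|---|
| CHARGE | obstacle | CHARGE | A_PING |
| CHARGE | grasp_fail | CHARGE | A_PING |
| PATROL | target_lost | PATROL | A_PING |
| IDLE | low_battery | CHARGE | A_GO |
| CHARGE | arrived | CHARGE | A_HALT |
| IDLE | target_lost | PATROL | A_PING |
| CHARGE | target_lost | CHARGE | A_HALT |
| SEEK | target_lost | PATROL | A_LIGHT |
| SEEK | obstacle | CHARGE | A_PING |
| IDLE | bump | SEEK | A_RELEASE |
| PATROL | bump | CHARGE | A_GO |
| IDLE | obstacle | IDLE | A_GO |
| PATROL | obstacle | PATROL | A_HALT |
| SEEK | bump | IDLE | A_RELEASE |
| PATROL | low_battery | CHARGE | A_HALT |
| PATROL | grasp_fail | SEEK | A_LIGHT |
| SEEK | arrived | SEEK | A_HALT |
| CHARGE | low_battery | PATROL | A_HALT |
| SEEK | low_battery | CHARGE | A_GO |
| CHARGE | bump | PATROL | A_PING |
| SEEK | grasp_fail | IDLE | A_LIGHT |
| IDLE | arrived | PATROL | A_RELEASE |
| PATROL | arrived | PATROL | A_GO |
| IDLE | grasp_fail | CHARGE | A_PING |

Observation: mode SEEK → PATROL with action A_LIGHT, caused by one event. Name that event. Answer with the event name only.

target_lost

try target_lost: (SEEK, target_lost) → (PATROL, A_LIGHT)  ← matches
try arrived: (SEEK, arrived) → (SEEK, A_HALT)
try grasp_fail: (SEEK, grasp_fail) → (IDLE, A_LIGHT)
try low_battery: (SEEK, low_battery) → (CHARGE, A_GO)
try obstacle: (SEEK, obstacle) → (CHARGE, A_PING)
try bump: (SEEK, bump) → (IDLE, A_RELEASE)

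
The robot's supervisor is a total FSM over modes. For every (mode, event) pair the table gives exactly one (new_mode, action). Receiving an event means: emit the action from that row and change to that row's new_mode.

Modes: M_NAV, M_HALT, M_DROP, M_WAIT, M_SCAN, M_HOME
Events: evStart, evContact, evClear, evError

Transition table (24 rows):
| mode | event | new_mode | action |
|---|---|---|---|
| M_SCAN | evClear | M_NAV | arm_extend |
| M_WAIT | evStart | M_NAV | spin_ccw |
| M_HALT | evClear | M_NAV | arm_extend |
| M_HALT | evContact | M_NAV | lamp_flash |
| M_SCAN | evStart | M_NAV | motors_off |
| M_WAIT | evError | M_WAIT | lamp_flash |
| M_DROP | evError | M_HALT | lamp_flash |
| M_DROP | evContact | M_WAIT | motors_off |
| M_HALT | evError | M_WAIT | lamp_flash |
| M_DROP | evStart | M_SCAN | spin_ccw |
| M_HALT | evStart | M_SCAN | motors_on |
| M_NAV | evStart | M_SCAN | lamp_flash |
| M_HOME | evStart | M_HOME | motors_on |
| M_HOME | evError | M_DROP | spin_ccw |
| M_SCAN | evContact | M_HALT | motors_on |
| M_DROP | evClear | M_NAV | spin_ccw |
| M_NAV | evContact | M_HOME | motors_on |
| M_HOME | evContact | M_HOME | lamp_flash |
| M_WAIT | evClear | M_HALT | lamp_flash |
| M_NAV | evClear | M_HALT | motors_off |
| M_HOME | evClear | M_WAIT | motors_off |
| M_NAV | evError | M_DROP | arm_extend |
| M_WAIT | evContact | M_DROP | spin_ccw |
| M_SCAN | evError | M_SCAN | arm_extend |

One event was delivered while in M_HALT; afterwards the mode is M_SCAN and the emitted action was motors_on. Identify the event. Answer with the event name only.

evStart

try evStart: (M_HALT, evStart) → (M_SCAN, motors_on)  ← matches
try evContact: (M_HALT, evContact) → (M_NAV, lamp_flash)
try evClear: (M_HALT, evClear) → (M_NAV, arm_extend)
try evError: (M_HALT, evError) → (M_WAIT, lamp_flash)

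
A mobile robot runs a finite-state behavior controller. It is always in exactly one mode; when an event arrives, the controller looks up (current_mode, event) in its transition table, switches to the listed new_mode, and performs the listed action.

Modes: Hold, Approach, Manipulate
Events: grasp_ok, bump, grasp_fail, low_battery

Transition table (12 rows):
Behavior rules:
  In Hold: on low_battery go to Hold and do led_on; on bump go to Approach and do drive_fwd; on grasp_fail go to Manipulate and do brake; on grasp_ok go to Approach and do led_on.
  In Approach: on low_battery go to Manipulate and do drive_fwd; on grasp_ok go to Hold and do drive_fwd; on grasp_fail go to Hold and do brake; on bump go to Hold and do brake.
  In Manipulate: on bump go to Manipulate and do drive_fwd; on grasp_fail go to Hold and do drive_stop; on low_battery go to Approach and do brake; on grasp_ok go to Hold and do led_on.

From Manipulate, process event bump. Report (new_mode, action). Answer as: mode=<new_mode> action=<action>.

current mode = Manipulate; filter table to that mode:
  (Manipulate, bump) → (Manipulate, drive_fwd)  ← event matches
  (Manipulate, grasp_fail) → (Hold, drive_stop)
  (Manipulate, low_battery) → (Approach, brake)
  (Manipulate, grasp_ok) → (Hold, led_on)
event = bump selects (Manipulate, drive_fwd)

mode=Manipulate action=drive_fwd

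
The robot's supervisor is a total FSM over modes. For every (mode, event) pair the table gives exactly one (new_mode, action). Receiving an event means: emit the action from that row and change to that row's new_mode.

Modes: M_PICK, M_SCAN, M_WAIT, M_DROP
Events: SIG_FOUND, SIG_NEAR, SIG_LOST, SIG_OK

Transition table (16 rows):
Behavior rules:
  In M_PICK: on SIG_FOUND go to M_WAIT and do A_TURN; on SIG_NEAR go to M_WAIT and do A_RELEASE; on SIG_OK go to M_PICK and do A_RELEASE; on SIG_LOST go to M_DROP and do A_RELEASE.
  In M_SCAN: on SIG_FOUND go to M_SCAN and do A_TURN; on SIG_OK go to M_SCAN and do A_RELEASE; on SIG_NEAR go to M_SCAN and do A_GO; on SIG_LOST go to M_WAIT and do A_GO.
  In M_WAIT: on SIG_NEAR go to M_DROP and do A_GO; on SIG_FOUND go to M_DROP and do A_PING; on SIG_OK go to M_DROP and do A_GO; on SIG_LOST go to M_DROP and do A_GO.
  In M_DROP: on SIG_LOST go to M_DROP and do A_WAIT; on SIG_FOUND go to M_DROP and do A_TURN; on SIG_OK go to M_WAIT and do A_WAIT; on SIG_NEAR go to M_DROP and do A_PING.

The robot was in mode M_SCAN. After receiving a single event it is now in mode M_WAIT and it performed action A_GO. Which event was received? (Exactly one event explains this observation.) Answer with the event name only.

try SIG_FOUND: (M_SCAN, SIG_FOUND) → (M_SCAN, A_TURN)
try SIG_NEAR: (M_SCAN, SIG_NEAR) → (M_SCAN, A_GO)
try SIG_LOST: (M_SCAN, SIG_LOST) → (M_WAIT, A_GO)  ← matches
try SIG_OK: (M_SCAN, SIG_OK) → (M_SCAN, A_RELEASE)

SIG_LOST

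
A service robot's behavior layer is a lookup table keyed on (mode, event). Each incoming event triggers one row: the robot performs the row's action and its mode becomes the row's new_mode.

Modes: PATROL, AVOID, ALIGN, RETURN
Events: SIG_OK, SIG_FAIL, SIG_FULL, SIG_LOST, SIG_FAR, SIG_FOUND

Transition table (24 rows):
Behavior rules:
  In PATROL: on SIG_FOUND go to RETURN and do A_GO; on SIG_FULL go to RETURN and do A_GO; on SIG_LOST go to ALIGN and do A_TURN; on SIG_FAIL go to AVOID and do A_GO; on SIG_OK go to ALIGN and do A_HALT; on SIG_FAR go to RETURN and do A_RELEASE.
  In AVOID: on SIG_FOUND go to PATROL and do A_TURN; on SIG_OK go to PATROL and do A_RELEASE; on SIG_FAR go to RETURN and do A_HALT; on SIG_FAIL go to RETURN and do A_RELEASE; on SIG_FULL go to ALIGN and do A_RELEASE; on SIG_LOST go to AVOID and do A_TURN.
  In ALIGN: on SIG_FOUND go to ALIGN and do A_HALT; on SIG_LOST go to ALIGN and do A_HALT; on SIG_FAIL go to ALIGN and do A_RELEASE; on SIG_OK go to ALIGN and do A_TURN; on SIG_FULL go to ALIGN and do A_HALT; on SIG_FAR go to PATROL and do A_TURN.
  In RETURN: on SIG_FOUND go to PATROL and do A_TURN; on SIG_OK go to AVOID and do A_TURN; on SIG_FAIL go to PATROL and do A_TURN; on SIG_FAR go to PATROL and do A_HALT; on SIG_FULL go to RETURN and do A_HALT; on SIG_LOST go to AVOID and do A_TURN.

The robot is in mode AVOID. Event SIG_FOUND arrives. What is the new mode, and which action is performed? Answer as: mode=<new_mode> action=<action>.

current mode = AVOID; filter table to that mode:
  (AVOID, SIG_FOUND) → (PATROL, A_TURN)  ← event matches
  (AVOID, SIG_OK) → (PATROL, A_RELEASE)
  (AVOID, SIG_FAR) → (RETURN, A_HALT)
  (AVOID, SIG_FAIL) → (RETURN, A_RELEASE)
  (AVOID, SIG_FULL) → (ALIGN, A_RELEASE)
  (AVOID, SIG_LOST) → (AVOID, A_TURN)
event = SIG_FOUND selects (PATROL, A_TURN)

mode=PATROL action=A_TURN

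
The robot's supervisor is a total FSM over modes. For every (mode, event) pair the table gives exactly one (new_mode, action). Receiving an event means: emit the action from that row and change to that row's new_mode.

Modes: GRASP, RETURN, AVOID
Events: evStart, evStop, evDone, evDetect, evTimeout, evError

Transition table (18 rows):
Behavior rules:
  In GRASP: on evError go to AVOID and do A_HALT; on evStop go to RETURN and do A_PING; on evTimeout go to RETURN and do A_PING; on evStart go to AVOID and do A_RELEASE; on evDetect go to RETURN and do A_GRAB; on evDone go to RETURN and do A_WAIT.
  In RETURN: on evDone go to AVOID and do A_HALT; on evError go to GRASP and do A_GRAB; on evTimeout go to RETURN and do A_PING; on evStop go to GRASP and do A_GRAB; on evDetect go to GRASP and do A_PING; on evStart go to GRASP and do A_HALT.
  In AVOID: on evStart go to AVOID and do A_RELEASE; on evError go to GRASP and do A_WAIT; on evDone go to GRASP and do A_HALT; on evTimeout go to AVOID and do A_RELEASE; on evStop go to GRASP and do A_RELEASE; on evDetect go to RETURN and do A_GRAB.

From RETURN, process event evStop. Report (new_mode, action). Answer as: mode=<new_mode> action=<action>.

current mode = RETURN; filter table to that mode:
  (RETURN, evDone) → (AVOID, A_HALT)
  (RETURN, evError) → (GRASP, A_GRAB)
  (RETURN, evTimeout) → (RETURN, A_PING)
  (RETURN, evStop) → (GRASP, A_GRAB)  ← event matches
  (RETURN, evDetect) → (GRASP, A_PING)
  (RETURN, evStart) → (GRASP, A_HALT)
event = evStop selects (GRASP, A_GRAB)

mode=GRASP action=A_GRAB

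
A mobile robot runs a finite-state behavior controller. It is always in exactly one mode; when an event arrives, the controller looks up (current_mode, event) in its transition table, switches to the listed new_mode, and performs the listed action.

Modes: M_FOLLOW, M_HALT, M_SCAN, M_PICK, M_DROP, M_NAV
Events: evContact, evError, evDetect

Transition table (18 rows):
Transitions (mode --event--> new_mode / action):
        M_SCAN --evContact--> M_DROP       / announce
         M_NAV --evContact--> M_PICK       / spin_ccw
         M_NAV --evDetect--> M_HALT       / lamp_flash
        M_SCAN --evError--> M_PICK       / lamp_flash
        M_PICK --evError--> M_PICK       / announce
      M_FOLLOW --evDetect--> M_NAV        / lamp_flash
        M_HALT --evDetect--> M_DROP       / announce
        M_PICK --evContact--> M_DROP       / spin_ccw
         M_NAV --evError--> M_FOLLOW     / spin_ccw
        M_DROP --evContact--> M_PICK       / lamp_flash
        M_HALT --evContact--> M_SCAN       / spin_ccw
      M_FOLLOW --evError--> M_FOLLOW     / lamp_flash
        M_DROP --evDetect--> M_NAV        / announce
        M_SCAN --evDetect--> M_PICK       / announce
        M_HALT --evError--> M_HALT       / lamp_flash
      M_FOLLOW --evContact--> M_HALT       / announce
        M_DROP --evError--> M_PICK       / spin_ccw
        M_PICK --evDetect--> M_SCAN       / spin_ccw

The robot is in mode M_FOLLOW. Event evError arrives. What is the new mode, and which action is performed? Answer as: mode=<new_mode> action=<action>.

mode=M_FOLLOW action=lamp_flash

current mode = M_FOLLOW; filter table to that mode:
  (M_FOLLOW, evDetect) → (M_NAV, lamp_flash)
  (M_FOLLOW, evError) → (M_FOLLOW, lamp_flash)  ← event matches
  (M_FOLLOW, evContact) → (M_HALT, announce)
event = evError selects (M_FOLLOW, lamp_flash)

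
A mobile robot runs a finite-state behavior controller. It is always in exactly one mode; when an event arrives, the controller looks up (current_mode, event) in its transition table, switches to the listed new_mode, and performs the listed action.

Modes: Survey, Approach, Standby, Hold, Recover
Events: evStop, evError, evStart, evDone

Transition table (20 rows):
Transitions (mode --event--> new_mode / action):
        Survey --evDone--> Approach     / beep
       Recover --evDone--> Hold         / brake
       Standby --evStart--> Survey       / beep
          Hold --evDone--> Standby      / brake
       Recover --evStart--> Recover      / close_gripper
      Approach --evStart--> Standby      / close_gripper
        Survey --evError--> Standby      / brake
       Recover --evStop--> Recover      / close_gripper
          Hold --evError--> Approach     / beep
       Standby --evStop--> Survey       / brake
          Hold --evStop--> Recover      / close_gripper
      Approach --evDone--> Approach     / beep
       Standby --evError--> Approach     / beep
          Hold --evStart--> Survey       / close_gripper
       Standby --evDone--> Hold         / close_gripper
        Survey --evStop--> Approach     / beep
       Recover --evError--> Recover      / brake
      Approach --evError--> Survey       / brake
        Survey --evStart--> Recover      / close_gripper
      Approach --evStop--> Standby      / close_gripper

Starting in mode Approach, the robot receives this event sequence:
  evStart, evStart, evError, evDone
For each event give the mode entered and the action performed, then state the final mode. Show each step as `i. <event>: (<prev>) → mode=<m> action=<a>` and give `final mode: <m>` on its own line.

final mode: Hold

1. evStart: (Approach) → mode=Standby action=close_gripper
2. evStart: (Standby) → mode=Survey action=beep
3. evError: (Survey) → mode=Standby action=brake
4. evDone: (Standby) → mode=Hold action=close_gripper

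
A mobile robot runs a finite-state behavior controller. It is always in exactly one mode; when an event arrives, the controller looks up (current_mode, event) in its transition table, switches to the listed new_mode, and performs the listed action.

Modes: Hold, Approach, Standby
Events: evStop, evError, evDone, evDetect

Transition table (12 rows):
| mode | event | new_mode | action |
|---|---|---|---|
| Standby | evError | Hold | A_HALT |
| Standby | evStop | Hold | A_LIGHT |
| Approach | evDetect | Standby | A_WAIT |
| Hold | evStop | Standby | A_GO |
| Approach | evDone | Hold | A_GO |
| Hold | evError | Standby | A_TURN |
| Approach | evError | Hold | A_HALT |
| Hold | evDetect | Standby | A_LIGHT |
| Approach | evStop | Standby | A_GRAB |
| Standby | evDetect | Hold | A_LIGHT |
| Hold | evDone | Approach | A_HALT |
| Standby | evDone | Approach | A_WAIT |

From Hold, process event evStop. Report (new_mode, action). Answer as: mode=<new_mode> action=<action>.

mode=Standby action=A_GO

current mode = Hold; filter table to that mode:
  (Hold, evStop) → (Standby, A_GO)  ← event matches
  (Hold, evError) → (Standby, A_TURN)
  (Hold, evDetect) → (Standby, A_LIGHT)
  (Hold, evDone) → (Approach, A_HALT)
event = evStop selects (Standby, A_GO)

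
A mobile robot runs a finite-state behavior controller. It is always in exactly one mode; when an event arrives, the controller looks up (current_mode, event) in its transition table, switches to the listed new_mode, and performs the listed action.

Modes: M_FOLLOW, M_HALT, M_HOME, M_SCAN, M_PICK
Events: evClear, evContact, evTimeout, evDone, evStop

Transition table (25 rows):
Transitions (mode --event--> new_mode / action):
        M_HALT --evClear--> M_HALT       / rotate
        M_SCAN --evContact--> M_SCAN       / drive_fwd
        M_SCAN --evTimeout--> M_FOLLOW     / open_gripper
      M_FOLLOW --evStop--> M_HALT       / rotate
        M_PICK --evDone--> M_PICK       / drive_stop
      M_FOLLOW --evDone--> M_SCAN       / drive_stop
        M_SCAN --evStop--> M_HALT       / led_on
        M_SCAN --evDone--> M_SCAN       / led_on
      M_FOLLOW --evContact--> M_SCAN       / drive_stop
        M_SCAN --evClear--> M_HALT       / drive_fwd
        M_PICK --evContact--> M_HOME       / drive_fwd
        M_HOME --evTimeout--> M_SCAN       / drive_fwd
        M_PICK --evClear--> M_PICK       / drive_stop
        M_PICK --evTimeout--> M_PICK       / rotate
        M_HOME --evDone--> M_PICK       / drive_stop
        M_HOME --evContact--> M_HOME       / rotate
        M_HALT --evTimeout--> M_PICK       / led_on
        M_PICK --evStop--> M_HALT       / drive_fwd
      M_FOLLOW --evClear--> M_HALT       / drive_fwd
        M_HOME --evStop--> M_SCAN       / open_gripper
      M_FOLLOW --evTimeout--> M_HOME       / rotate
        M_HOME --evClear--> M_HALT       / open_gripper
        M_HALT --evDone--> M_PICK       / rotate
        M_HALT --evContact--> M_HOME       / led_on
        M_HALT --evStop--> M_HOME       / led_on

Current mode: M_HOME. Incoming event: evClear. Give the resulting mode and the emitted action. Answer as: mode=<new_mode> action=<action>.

current mode = M_HOME; filter table to that mode:
  (M_HOME, evTimeout) → (M_SCAN, drive_fwd)
  (M_HOME, evDone) → (M_PICK, drive_stop)
  (M_HOME, evContact) → (M_HOME, rotate)
  (M_HOME, evStop) → (M_SCAN, open_gripper)
  (M_HOME, evClear) → (M_HALT, open_gripper)  ← event matches
event = evClear selects (M_HALT, open_gripper)

mode=M_HALT action=open_gripper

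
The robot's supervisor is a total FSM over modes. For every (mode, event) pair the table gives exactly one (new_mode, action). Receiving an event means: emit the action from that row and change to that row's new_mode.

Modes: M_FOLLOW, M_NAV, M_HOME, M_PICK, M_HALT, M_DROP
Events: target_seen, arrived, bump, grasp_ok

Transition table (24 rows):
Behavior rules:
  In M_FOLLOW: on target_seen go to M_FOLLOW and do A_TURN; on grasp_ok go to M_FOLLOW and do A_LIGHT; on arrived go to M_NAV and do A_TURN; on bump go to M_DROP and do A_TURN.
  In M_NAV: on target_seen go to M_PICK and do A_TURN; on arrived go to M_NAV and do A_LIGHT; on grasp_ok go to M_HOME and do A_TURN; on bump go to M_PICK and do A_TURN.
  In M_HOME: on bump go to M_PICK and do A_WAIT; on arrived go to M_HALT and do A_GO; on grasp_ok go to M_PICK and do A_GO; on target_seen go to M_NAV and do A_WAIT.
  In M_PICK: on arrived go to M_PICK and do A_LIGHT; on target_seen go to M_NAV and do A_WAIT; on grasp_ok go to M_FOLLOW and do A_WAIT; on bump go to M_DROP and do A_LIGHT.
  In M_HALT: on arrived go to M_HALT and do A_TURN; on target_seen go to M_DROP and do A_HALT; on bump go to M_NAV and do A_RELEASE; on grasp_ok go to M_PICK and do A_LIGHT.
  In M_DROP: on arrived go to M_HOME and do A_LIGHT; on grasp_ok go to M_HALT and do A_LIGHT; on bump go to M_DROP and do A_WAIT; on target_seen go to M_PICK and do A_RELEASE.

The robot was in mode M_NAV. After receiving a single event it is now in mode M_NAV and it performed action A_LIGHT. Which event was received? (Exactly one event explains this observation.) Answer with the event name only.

arrived

try target_seen: (M_NAV, target_seen) → (M_PICK, A_TURN)
try arrived: (M_NAV, arrived) → (M_NAV, A_LIGHT)  ← matches
try bump: (M_NAV, bump) → (M_PICK, A_TURN)
try grasp_ok: (M_NAV, grasp_ok) → (M_HOME, A_TURN)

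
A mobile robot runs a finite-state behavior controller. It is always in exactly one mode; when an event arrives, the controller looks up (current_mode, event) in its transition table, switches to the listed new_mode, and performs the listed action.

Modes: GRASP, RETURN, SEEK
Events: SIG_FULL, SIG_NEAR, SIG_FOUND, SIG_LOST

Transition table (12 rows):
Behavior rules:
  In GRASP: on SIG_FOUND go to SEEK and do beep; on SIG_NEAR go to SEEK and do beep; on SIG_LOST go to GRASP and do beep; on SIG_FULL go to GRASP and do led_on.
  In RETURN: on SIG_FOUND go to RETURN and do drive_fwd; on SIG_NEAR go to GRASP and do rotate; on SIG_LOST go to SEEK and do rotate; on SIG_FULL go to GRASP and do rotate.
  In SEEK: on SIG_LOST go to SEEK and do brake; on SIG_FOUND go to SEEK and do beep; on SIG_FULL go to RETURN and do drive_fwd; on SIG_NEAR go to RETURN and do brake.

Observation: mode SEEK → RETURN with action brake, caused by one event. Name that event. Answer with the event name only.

try SIG_FULL: (SEEK, SIG_FULL) → (RETURN, drive_fwd)
try SIG_NEAR: (SEEK, SIG_NEAR) → (RETURN, brake)  ← matches
try SIG_FOUND: (SEEK, SIG_FOUND) → (SEEK, beep)
try SIG_LOST: (SEEK, SIG_LOST) → (SEEK, brake)

SIG_NEAR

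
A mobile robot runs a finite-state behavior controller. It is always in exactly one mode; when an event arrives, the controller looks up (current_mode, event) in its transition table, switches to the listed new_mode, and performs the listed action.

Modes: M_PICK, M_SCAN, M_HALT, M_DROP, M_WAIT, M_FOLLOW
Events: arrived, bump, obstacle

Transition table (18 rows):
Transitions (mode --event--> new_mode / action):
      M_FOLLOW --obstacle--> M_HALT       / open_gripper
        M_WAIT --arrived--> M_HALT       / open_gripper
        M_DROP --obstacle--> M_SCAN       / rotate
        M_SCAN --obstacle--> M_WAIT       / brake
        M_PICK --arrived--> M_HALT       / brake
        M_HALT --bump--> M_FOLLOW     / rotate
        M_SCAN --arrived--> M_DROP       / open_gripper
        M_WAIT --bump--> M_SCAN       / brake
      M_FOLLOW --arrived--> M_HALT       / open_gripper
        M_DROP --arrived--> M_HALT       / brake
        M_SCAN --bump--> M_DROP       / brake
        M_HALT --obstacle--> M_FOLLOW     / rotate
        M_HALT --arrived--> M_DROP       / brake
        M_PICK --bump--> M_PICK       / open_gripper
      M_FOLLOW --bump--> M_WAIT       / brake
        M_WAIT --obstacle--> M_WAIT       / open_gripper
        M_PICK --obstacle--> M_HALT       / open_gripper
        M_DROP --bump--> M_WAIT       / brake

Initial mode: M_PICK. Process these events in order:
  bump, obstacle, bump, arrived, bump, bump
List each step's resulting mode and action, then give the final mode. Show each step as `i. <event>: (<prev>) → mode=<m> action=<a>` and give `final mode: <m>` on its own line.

final mode: M_WAIT

1. bump: (M_PICK) → mode=M_PICK action=open_gripper
2. obstacle: (M_PICK) → mode=M_HALT action=open_gripper
3. bump: (M_HALT) → mode=M_FOLLOW action=rotate
4. arrived: (M_FOLLOW) → mode=M_HALT action=open_gripper
5. bump: (M_HALT) → mode=M_FOLLOW action=rotate
6. bump: (M_FOLLOW) → mode=M_WAIT action=brake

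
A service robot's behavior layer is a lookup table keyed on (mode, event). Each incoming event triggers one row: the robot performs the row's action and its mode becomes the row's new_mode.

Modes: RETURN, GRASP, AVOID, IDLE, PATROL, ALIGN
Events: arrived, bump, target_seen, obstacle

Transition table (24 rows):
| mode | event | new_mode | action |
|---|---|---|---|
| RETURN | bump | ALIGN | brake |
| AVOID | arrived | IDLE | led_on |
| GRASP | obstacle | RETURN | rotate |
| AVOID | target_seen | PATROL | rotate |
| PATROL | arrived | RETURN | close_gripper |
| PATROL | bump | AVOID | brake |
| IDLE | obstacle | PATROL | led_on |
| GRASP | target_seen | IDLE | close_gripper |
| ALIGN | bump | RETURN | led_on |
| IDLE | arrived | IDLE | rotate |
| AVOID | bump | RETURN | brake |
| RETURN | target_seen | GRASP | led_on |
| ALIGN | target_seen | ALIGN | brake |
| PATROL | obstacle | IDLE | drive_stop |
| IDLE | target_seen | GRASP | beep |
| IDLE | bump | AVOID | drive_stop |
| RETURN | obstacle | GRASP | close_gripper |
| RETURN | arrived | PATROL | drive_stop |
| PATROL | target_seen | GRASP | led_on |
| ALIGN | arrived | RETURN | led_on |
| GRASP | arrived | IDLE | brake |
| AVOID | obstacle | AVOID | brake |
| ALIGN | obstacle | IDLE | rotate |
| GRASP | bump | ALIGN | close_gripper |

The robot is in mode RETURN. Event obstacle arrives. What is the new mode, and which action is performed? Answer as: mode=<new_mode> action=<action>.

current mode = RETURN; filter table to that mode:
  (RETURN, bump) → (ALIGN, brake)
  (RETURN, target_seen) → (GRASP, led_on)
  (RETURN, obstacle) → (GRASP, close_gripper)  ← event matches
  (RETURN, arrived) → (PATROL, drive_stop)
event = obstacle selects (GRASP, close_gripper)

mode=GRASP action=close_gripper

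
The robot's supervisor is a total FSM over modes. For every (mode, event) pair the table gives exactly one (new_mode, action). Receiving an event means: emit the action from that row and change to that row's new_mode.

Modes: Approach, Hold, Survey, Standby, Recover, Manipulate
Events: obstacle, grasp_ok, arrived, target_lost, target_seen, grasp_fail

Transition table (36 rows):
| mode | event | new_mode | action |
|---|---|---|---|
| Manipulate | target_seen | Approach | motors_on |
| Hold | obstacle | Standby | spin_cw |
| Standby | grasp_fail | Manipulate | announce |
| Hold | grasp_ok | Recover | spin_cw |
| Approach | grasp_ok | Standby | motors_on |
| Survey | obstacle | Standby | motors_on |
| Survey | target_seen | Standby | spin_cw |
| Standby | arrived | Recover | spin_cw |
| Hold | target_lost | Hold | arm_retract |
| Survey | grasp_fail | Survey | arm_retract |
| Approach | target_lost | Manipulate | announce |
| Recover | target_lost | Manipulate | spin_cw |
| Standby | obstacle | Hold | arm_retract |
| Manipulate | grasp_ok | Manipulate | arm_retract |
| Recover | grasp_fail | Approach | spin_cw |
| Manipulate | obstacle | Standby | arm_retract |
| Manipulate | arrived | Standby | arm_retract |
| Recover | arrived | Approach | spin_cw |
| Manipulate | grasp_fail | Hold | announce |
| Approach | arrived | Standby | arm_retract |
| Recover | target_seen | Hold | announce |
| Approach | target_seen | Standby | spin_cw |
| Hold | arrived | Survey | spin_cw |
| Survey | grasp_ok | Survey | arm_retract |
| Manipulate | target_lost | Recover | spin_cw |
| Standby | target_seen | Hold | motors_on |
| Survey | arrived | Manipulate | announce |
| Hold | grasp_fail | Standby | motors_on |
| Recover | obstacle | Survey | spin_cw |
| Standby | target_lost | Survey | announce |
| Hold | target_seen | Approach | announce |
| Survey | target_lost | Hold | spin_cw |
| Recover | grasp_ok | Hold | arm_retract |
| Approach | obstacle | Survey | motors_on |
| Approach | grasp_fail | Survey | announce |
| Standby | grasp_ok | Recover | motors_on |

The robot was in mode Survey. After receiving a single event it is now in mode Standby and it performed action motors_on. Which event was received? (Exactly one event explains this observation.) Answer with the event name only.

try obstacle: (Survey, obstacle) → (Standby, motors_on)  ← matches
try grasp_ok: (Survey, grasp_ok) → (Survey, arm_retract)
try arrived: (Survey, arrived) → (Manipulate, announce)
try target_lost: (Survey, target_lost) → (Hold, spin_cw)
try target_seen: (Survey, target_seen) → (Standby, spin_cw)
try grasp_fail: (Survey, grasp_fail) → (Survey, arm_retract)

obstacle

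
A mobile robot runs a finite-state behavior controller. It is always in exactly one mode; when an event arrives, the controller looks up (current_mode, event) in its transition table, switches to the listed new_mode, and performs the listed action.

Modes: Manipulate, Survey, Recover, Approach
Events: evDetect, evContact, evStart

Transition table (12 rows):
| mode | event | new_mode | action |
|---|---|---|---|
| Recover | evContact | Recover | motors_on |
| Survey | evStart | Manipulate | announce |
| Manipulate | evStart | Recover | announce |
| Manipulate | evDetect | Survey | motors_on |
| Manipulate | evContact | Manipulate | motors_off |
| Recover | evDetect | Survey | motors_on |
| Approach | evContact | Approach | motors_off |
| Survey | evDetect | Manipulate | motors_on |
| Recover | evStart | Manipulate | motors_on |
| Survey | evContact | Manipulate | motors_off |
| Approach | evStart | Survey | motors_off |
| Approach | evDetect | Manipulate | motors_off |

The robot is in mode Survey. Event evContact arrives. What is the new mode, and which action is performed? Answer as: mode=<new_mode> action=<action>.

current mode = Survey; filter table to that mode:
  (Survey, evStart) → (Manipulate, announce)
  (Survey, evDetect) → (Manipulate, motors_on)
  (Survey, evContact) → (Manipulate, motors_off)  ← event matches
event = evContact selects (Manipulate, motors_off)

mode=Manipulate action=motors_off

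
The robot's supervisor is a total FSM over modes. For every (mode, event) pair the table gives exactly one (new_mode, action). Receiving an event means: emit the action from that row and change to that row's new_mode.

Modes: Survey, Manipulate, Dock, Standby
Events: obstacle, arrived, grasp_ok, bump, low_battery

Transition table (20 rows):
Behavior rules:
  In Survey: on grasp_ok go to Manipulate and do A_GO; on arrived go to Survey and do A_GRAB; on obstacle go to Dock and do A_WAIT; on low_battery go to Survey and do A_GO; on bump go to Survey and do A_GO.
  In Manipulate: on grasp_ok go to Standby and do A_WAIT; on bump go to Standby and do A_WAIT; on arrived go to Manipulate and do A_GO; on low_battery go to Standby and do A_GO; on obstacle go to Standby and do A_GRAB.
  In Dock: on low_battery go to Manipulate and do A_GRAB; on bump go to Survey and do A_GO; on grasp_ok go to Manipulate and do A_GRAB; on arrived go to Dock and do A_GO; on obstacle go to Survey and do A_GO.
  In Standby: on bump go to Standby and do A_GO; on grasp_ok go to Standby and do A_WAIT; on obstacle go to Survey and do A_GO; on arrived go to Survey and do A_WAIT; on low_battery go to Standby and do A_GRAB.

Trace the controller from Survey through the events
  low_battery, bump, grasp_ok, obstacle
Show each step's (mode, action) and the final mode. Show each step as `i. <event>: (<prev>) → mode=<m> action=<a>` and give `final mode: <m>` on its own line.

final mode: Standby

1. low_battery: (Survey) → mode=Survey action=A_GO
2. bump: (Survey) → mode=Survey action=A_GO
3. grasp_ok: (Survey) → mode=Manipulate action=A_GO
4. obstacle: (Manipulate) → mode=Standby action=A_GRAB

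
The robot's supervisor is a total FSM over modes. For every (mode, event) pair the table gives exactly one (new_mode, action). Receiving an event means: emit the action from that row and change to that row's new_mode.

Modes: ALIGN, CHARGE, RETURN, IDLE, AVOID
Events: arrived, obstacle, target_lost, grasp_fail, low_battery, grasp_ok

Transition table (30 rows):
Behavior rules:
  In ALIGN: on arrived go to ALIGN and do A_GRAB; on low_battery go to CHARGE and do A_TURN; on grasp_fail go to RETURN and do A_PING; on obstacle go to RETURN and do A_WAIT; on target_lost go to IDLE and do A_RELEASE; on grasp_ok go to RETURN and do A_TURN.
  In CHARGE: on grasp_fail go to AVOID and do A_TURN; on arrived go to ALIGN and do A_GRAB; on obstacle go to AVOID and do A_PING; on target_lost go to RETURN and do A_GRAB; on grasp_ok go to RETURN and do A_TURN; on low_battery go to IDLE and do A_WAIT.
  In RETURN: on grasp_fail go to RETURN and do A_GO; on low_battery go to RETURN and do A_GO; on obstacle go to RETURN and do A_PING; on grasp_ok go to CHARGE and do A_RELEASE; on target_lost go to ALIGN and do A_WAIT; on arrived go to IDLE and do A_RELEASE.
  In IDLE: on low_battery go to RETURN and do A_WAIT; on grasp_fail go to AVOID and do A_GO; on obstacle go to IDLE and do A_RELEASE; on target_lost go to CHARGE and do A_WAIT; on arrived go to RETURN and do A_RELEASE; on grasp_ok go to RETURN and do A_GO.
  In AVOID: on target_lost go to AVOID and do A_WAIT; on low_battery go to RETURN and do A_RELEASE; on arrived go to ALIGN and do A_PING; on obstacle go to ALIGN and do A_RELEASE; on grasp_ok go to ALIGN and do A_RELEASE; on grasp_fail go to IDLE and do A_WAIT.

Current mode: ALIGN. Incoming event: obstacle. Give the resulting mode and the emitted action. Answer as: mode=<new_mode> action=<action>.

current mode = ALIGN; filter table to that mode:
  (ALIGN, arrived) → (ALIGN, A_GRAB)
  (ALIGN, low_battery) → (CHARGE, A_TURN)
  (ALIGN, grasp_fail) → (RETURN, A_PING)
  (ALIGN, obstacle) → (RETURN, A_WAIT)  ← event matches
  (ALIGN, target_lost) → (IDLE, A_RELEASE)
  (ALIGN, grasp_ok) → (RETURN, A_TURN)
event = obstacle selects (RETURN, A_WAIT)

mode=RETURN action=A_WAIT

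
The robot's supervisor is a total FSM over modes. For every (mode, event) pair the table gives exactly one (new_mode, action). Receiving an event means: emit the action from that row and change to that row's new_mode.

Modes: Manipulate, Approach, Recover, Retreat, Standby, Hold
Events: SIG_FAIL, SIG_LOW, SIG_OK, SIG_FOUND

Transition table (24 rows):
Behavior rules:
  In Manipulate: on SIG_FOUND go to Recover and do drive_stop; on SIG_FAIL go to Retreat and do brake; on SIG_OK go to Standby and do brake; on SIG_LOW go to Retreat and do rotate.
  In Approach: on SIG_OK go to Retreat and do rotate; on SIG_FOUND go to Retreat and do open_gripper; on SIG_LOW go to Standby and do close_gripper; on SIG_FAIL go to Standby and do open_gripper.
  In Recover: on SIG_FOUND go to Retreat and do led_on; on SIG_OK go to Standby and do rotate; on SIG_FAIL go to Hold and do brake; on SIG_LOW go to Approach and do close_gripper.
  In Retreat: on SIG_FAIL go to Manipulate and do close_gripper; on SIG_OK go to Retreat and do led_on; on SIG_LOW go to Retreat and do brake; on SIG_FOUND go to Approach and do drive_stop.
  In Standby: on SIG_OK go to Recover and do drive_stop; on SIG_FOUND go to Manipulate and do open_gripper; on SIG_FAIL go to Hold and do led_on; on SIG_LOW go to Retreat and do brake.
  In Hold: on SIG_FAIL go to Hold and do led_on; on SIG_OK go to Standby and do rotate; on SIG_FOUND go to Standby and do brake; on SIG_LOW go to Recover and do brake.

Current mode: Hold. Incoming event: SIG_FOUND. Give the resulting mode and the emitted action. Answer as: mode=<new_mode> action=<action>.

current mode = Hold; filter table to that mode:
  (Hold, SIG_FAIL) → (Hold, led_on)
  (Hold, SIG_OK) → (Standby, rotate)
  (Hold, SIG_FOUND) → (Standby, brake)  ← event matches
  (Hold, SIG_LOW) → (Recover, brake)
event = SIG_FOUND selects (Standby, brake)

mode=Standby action=brake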